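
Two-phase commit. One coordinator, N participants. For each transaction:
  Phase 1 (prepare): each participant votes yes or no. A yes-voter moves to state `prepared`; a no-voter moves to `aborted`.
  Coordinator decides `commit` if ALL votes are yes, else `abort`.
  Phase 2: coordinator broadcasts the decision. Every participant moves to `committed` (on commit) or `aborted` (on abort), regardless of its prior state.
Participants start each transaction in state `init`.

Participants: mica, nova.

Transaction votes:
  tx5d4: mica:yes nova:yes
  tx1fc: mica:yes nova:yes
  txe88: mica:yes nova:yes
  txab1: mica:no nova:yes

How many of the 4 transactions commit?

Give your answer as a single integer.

Answer: 3

Derivation:
tx5d4: all yes -> commit (commits=1)
tx1fc: all yes -> commit (commits=2)
txe88: all yes -> commit (commits=3)
txab1: no from mica -> abort (commits=3)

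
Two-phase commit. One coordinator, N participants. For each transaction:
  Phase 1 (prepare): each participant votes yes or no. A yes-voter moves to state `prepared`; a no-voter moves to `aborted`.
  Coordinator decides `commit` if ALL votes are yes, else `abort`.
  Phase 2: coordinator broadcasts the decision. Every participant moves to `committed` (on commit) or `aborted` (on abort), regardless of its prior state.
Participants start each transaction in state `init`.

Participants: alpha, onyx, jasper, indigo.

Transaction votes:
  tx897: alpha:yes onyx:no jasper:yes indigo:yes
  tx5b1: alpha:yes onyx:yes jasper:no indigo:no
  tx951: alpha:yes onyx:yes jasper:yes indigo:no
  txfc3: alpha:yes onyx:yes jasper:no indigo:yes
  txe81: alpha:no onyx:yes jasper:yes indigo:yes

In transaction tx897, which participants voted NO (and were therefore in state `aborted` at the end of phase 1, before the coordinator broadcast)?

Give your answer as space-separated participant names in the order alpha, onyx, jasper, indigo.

Txn tx897 phase 1: alpha yes -> prepared; onyx no -> aborted; jasper yes -> prepared; indigo yes -> prepared

Answer: onyx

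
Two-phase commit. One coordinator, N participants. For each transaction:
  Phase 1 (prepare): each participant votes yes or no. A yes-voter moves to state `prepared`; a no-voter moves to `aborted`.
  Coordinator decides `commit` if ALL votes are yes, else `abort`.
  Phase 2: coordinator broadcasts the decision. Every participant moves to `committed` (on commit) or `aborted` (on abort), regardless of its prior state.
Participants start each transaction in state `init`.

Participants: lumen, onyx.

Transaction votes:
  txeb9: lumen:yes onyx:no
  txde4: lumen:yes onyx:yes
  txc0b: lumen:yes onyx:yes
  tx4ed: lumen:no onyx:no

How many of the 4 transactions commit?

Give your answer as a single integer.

Answer: 2

Derivation:
txeb9: no from onyx -> abort (commits=0)
txde4: all yes -> commit (commits=1)
txc0b: all yes -> commit (commits=2)
tx4ed: no from lumen, onyx -> abort (commits=2)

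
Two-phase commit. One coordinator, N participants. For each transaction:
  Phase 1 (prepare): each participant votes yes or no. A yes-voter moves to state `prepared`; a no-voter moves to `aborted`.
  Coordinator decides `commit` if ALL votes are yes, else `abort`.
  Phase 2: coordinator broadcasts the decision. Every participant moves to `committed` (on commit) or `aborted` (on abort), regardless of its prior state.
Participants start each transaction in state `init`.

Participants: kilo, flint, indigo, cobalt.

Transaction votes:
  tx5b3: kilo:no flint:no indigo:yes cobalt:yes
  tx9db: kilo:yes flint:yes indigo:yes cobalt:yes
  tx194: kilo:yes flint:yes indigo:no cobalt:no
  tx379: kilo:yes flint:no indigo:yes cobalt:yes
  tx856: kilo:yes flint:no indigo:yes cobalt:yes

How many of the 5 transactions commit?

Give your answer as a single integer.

Answer: 1

Derivation:
tx5b3: no from kilo, flint -> abort (commits=0)
tx9db: all yes -> commit (commits=1)
tx194: no from indigo, cobalt -> abort (commits=1)
tx379: no from flint -> abort (commits=1)
tx856: no from flint -> abort (commits=1)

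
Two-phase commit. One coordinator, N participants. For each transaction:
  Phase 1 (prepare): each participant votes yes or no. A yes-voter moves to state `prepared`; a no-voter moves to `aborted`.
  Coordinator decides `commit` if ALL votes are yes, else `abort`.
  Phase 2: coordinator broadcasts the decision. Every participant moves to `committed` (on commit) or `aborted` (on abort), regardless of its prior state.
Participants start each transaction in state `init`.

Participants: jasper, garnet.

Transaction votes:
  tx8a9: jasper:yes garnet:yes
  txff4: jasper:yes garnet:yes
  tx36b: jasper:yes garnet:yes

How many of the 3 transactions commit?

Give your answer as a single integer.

tx8a9: all yes -> commit (commits=1)
txff4: all yes -> commit (commits=2)
tx36b: all yes -> commit (commits=3)

Answer: 3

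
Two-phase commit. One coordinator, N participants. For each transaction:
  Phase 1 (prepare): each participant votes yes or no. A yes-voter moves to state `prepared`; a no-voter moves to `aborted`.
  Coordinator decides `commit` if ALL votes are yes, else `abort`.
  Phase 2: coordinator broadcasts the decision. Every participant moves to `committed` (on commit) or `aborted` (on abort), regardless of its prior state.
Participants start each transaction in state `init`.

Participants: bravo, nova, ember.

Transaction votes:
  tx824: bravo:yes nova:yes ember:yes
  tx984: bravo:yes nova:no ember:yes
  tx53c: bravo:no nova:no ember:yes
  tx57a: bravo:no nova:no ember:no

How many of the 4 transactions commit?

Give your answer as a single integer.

Answer: 1

Derivation:
tx824: all yes -> commit (commits=1)
tx984: no from nova -> abort (commits=1)
tx53c: no from bravo, nova -> abort (commits=1)
tx57a: no from bravo, nova, ember -> abort (commits=1)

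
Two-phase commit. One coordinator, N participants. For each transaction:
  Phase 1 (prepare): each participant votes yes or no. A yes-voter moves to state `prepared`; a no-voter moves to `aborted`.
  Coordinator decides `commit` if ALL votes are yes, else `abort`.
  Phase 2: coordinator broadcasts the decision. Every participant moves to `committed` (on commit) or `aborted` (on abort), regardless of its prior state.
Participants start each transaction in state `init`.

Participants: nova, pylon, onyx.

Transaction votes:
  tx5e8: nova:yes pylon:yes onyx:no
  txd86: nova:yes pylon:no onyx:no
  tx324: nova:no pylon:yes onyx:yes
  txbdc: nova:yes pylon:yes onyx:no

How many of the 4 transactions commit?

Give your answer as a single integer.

Answer: 0

Derivation:
tx5e8: no from onyx -> abort (commits=0)
txd86: no from pylon, onyx -> abort (commits=0)
tx324: no from nova -> abort (commits=0)
txbdc: no from onyx -> abort (commits=0)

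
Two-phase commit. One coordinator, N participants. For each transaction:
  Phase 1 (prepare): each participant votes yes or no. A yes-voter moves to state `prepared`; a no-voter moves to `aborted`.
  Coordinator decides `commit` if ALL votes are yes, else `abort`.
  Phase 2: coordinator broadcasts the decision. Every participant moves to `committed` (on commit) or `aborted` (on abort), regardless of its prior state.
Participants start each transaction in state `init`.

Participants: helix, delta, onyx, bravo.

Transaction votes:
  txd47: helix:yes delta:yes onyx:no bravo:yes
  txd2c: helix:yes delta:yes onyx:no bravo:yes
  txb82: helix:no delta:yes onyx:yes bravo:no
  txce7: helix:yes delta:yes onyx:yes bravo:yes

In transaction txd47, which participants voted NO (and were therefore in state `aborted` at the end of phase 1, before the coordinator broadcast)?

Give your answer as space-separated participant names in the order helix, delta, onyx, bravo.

Txn txd47 phase 1: helix yes -> prepared; delta yes -> prepared; onyx no -> aborted; bravo yes -> prepared

Answer: onyx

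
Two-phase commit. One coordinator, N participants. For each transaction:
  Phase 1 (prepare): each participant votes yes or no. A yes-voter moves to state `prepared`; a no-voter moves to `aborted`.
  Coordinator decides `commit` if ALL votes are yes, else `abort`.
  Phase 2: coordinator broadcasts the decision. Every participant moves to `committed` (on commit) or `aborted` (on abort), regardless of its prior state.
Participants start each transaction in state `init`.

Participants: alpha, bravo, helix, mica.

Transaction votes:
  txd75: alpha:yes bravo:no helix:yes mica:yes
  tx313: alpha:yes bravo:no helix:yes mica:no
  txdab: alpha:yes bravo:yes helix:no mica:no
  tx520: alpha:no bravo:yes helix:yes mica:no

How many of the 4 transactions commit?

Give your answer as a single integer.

txd75: no from bravo -> abort (commits=0)
tx313: no from bravo, mica -> abort (commits=0)
txdab: no from helix, mica -> abort (commits=0)
tx520: no from alpha, mica -> abort (commits=0)

Answer: 0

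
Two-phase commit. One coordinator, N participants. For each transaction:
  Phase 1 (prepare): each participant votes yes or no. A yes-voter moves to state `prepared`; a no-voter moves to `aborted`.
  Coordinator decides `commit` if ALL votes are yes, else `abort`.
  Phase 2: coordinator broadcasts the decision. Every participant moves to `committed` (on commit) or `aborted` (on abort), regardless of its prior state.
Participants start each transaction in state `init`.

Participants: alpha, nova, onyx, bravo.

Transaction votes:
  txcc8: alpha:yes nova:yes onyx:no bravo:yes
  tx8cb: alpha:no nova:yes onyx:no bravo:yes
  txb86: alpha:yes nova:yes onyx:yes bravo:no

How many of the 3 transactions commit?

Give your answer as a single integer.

Answer: 0

Derivation:
txcc8: no from onyx -> abort (commits=0)
tx8cb: no from alpha, onyx -> abort (commits=0)
txb86: no from bravo -> abort (commits=0)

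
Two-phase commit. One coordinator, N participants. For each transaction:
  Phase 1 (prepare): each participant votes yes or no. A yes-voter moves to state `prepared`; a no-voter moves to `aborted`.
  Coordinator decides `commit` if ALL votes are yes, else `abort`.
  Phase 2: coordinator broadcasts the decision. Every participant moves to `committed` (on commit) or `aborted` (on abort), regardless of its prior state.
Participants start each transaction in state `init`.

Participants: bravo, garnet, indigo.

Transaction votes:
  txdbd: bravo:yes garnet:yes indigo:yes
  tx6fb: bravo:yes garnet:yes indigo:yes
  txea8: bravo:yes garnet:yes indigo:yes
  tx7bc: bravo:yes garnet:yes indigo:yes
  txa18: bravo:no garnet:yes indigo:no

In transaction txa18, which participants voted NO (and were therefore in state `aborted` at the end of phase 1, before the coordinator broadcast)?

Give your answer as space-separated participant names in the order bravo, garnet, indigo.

Txn txa18 phase 1: bravo no -> aborted; garnet yes -> prepared; indigo no -> aborted

Answer: bravo indigo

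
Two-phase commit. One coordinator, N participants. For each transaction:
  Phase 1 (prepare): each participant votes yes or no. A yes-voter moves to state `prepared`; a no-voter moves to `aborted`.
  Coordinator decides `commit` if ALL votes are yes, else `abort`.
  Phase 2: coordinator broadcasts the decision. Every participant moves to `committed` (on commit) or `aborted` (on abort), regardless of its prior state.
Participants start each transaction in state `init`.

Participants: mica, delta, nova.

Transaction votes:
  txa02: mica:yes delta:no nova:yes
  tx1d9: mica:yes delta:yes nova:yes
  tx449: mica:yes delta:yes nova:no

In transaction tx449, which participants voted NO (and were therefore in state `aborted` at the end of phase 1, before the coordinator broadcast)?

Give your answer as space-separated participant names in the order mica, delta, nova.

Txn tx449 phase 1: mica yes -> prepared; delta yes -> prepared; nova no -> aborted

Answer: nova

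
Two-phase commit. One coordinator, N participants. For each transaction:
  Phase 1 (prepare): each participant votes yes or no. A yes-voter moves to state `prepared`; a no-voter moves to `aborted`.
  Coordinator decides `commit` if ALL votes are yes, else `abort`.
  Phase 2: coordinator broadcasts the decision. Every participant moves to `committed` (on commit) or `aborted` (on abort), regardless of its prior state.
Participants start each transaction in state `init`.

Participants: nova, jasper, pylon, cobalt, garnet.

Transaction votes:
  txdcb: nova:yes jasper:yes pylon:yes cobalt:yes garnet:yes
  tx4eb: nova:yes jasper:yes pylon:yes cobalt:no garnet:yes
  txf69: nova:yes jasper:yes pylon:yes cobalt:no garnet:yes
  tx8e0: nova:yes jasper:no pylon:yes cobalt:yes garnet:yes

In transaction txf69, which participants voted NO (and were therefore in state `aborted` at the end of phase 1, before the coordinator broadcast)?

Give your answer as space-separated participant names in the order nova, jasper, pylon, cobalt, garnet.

Answer: cobalt

Derivation:
Txn txf69 phase 1: nova yes -> prepared; jasper yes -> prepared; pylon yes -> prepared; cobalt no -> aborted; garnet yes -> prepared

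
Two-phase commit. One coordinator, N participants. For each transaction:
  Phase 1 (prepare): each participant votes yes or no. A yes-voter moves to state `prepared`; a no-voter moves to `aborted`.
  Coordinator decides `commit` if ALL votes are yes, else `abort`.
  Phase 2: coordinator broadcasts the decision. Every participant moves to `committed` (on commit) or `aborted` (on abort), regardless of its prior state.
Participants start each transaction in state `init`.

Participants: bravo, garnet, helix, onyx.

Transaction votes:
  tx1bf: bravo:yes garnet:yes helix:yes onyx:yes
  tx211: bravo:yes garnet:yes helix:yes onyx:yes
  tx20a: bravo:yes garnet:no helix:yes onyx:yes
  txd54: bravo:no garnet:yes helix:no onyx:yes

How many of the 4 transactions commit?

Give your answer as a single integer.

Answer: 2

Derivation:
tx1bf: all yes -> commit (commits=1)
tx211: all yes -> commit (commits=2)
tx20a: no from garnet -> abort (commits=2)
txd54: no from bravo, helix -> abort (commits=2)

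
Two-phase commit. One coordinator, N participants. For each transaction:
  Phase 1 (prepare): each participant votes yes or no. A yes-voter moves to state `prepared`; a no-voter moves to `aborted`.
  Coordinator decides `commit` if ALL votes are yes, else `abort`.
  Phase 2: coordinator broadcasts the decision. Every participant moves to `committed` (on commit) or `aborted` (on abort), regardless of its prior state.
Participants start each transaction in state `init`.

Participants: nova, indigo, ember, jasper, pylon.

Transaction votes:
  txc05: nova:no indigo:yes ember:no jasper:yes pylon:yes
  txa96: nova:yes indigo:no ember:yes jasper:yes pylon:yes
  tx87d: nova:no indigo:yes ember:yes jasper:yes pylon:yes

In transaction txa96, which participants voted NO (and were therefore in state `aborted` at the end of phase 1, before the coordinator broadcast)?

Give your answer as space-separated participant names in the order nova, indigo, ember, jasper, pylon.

Answer: indigo

Derivation:
Txn txa96 phase 1: nova yes -> prepared; indigo no -> aborted; ember yes -> prepared; jasper yes -> prepared; pylon yes -> prepared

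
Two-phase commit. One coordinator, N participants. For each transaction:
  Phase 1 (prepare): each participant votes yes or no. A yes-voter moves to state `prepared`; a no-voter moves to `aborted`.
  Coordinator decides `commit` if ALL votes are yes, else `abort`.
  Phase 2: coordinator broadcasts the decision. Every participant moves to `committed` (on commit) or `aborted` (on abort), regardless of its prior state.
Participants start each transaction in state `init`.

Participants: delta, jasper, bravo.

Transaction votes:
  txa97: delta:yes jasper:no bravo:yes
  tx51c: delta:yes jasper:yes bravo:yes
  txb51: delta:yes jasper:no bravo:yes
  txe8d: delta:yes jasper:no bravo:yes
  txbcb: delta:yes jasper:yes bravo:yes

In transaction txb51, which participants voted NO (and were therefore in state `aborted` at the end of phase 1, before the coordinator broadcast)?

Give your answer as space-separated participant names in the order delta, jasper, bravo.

Txn txb51 phase 1: delta yes -> prepared; jasper no -> aborted; bravo yes -> prepared

Answer: jasper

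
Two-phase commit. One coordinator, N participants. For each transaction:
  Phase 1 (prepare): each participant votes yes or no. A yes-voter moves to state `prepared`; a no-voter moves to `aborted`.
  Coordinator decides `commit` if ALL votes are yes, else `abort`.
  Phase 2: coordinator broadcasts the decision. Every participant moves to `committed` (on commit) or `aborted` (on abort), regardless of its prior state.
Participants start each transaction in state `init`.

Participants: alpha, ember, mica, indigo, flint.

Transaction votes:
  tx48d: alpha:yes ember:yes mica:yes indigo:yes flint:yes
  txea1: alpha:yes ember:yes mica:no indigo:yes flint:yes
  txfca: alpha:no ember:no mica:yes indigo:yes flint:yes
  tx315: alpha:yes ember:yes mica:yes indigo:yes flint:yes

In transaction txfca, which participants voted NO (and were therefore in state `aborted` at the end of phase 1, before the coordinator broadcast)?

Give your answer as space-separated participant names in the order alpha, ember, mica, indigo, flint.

Txn txfca phase 1: alpha no -> aborted; ember no -> aborted; mica yes -> prepared; indigo yes -> prepared; flint yes -> prepared

Answer: alpha ember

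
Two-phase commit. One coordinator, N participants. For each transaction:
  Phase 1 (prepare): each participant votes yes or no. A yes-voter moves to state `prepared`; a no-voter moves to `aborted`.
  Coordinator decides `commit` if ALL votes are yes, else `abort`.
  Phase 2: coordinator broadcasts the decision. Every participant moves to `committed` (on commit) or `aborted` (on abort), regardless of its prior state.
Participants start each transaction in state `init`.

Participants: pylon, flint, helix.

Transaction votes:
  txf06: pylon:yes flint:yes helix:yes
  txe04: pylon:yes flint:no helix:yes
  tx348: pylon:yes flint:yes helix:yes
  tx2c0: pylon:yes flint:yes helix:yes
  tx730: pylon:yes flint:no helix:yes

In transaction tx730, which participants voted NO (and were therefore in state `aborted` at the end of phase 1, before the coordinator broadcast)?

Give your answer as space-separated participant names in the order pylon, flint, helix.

Txn tx730 phase 1: pylon yes -> prepared; flint no -> aborted; helix yes -> prepared

Answer: flint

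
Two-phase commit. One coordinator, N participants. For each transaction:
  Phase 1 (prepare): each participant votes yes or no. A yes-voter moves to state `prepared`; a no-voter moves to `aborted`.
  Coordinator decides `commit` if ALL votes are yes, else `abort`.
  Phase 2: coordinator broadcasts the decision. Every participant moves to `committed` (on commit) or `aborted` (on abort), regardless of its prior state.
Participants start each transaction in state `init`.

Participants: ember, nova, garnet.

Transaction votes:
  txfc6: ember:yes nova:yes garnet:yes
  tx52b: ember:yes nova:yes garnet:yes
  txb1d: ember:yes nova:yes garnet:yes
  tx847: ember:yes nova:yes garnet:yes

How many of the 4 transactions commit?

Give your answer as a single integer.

txfc6: all yes -> commit (commits=1)
tx52b: all yes -> commit (commits=2)
txb1d: all yes -> commit (commits=3)
tx847: all yes -> commit (commits=4)

Answer: 4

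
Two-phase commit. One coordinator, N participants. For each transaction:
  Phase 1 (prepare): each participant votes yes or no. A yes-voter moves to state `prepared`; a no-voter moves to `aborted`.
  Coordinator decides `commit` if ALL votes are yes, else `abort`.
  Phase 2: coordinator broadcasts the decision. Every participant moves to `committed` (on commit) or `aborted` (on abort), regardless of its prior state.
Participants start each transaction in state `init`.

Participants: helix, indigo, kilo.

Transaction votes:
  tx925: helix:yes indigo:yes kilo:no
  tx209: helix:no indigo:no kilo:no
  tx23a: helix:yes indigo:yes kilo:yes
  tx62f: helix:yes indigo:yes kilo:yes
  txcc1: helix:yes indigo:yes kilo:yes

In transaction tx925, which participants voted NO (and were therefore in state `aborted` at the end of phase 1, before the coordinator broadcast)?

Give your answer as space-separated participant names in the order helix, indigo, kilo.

Txn tx925 phase 1: helix yes -> prepared; indigo yes -> prepared; kilo no -> aborted

Answer: kilo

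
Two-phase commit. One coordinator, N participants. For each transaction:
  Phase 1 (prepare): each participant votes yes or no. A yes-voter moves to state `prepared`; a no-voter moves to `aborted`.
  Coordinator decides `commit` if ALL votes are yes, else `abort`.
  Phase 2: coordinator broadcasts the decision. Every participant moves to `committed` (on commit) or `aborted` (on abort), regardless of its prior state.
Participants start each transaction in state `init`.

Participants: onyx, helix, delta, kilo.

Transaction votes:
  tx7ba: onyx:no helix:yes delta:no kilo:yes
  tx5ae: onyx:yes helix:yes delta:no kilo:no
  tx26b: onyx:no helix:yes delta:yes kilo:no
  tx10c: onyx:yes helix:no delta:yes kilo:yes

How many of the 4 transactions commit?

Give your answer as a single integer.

tx7ba: no from onyx, delta -> abort (commits=0)
tx5ae: no from delta, kilo -> abort (commits=0)
tx26b: no from onyx, kilo -> abort (commits=0)
tx10c: no from helix -> abort (commits=0)

Answer: 0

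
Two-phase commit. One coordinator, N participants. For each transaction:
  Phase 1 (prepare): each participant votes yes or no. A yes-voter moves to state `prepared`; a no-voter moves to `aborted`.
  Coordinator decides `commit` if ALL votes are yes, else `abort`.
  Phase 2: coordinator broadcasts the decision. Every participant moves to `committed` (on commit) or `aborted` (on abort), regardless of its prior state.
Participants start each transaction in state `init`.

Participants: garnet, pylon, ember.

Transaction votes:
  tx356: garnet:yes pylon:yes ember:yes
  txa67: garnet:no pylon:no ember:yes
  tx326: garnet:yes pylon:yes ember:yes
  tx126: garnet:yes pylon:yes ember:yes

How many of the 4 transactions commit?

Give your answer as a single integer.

Answer: 3

Derivation:
tx356: all yes -> commit (commits=1)
txa67: no from garnet, pylon -> abort (commits=1)
tx326: all yes -> commit (commits=2)
tx126: all yes -> commit (commits=3)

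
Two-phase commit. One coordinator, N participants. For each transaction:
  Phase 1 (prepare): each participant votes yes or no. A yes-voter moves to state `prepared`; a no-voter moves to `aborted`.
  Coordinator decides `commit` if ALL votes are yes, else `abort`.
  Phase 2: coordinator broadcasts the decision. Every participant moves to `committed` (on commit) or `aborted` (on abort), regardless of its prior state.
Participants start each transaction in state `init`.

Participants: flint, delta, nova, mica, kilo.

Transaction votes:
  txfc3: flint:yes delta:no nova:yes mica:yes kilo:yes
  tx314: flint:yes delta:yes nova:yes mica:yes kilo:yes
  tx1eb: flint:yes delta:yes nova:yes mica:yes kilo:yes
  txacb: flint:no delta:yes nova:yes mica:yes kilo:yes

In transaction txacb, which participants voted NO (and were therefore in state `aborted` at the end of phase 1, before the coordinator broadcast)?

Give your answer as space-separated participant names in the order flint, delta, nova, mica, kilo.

Answer: flint

Derivation:
Txn txacb phase 1: flint no -> aborted; delta yes -> prepared; nova yes -> prepared; mica yes -> prepared; kilo yes -> prepared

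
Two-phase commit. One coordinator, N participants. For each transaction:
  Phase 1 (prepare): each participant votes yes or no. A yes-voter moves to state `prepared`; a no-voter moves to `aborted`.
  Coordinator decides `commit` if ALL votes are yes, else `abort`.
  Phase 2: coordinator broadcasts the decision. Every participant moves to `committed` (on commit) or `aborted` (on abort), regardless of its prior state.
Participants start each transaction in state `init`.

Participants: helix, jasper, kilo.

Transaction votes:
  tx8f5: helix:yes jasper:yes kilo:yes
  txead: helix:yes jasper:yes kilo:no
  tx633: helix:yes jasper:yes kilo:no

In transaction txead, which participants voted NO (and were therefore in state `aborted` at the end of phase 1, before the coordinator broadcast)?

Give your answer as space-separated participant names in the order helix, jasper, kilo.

Txn txead phase 1: helix yes -> prepared; jasper yes -> prepared; kilo no -> aborted

Answer: kilo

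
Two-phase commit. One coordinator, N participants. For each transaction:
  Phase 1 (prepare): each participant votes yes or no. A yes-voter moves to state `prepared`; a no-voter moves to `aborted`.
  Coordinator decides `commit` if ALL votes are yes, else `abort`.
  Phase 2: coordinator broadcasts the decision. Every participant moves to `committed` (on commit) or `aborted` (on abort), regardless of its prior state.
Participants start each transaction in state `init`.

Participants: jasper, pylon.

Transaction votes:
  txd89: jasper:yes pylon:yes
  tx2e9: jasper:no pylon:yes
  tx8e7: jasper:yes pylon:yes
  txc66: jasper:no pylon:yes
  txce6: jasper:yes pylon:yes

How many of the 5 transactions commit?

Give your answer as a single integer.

Answer: 3

Derivation:
txd89: all yes -> commit (commits=1)
tx2e9: no from jasper -> abort (commits=1)
tx8e7: all yes -> commit (commits=2)
txc66: no from jasper -> abort (commits=2)
txce6: all yes -> commit (commits=3)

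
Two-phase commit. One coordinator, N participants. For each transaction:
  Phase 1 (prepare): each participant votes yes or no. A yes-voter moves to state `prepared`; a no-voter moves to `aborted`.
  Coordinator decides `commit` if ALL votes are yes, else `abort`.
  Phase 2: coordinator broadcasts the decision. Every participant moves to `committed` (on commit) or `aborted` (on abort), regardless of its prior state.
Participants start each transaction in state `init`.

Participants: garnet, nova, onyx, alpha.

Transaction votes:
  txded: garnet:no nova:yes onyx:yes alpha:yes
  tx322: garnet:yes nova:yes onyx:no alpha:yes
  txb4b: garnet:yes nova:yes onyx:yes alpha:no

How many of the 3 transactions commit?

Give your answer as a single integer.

Answer: 0

Derivation:
txded: no from garnet -> abort (commits=0)
tx322: no from onyx -> abort (commits=0)
txb4b: no from alpha -> abort (commits=0)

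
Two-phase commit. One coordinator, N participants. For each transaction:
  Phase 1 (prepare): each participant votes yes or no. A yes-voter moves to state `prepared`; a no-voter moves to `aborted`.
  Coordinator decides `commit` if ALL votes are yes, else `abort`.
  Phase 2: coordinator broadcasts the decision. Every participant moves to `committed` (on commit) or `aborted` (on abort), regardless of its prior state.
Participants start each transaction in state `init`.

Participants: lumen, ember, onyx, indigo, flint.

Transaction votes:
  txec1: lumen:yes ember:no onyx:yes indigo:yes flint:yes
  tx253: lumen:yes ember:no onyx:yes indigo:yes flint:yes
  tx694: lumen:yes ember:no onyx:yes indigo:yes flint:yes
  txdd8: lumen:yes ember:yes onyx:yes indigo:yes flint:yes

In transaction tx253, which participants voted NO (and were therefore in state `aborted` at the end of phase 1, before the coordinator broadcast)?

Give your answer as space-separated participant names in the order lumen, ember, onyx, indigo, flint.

Answer: ember

Derivation:
Txn tx253 phase 1: lumen yes -> prepared; ember no -> aborted; onyx yes -> prepared; indigo yes -> prepared; flint yes -> prepared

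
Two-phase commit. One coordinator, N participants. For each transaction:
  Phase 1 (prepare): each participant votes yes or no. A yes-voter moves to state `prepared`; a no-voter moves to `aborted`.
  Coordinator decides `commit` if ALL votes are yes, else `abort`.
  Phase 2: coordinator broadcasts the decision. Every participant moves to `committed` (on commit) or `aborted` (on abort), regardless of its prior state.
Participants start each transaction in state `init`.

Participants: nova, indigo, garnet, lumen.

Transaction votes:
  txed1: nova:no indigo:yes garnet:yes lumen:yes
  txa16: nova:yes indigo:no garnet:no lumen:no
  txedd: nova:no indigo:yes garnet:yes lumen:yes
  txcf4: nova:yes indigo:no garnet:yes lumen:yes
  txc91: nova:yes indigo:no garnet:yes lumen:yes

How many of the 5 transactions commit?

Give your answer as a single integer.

txed1: no from nova -> abort (commits=0)
txa16: no from indigo, garnet, lumen -> abort (commits=0)
txedd: no from nova -> abort (commits=0)
txcf4: no from indigo -> abort (commits=0)
txc91: no from indigo -> abort (commits=0)

Answer: 0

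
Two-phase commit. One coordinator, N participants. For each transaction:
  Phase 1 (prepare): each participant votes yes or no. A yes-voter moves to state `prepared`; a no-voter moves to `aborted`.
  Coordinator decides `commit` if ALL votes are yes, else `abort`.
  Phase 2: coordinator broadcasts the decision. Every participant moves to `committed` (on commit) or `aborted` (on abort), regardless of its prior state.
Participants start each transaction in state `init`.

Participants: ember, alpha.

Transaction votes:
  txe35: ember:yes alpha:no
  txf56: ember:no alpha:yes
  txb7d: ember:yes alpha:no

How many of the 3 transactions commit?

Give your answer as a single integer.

txe35: no from alpha -> abort (commits=0)
txf56: no from ember -> abort (commits=0)
txb7d: no from alpha -> abort (commits=0)

Answer: 0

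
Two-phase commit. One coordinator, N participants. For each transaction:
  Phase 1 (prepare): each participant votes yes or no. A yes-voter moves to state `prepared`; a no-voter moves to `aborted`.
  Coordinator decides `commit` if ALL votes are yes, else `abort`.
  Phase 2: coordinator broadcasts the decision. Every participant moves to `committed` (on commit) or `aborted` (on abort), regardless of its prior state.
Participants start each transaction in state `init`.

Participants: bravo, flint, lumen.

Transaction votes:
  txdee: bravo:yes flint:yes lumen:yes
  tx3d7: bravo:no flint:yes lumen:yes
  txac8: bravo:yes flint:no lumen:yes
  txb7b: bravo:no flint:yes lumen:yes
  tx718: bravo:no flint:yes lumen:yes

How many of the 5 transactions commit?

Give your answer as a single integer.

Answer: 1

Derivation:
txdee: all yes -> commit (commits=1)
tx3d7: no from bravo -> abort (commits=1)
txac8: no from flint -> abort (commits=1)
txb7b: no from bravo -> abort (commits=1)
tx718: no from bravo -> abort (commits=1)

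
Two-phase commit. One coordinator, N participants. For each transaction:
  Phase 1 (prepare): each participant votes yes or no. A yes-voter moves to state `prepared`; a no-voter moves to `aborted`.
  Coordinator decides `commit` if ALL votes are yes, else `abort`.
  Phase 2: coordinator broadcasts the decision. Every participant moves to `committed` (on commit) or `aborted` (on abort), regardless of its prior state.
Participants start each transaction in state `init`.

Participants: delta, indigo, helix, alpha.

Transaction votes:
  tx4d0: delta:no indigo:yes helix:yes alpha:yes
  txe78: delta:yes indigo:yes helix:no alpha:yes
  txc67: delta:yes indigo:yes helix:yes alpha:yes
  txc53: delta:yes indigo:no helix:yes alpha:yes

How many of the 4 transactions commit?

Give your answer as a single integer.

tx4d0: no from delta -> abort (commits=0)
txe78: no from helix -> abort (commits=0)
txc67: all yes -> commit (commits=1)
txc53: no from indigo -> abort (commits=1)

Answer: 1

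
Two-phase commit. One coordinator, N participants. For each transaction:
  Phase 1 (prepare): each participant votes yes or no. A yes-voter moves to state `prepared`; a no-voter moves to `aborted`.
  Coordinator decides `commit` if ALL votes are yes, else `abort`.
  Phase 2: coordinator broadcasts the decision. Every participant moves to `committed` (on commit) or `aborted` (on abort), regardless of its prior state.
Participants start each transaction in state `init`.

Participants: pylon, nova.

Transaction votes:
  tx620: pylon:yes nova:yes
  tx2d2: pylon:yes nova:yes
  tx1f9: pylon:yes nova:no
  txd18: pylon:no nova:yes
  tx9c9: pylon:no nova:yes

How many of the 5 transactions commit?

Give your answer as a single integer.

tx620: all yes -> commit (commits=1)
tx2d2: all yes -> commit (commits=2)
tx1f9: no from nova -> abort (commits=2)
txd18: no from pylon -> abort (commits=2)
tx9c9: no from pylon -> abort (commits=2)

Answer: 2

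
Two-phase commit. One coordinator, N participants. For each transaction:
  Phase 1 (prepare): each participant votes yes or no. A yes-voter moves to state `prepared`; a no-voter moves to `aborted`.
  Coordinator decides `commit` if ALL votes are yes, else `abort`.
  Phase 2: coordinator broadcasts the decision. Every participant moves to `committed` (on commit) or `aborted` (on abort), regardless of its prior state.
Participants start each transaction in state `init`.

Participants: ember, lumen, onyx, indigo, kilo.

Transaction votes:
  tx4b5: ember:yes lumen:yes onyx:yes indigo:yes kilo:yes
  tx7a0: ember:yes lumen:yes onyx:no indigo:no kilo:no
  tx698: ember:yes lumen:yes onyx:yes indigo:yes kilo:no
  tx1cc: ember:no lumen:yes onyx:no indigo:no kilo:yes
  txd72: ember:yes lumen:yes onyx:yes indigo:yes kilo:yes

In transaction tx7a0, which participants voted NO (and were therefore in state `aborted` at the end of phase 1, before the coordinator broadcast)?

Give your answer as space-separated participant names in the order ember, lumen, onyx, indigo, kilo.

Txn tx7a0 phase 1: ember yes -> prepared; lumen yes -> prepared; onyx no -> aborted; indigo no -> aborted; kilo no -> aborted

Answer: onyx indigo kilo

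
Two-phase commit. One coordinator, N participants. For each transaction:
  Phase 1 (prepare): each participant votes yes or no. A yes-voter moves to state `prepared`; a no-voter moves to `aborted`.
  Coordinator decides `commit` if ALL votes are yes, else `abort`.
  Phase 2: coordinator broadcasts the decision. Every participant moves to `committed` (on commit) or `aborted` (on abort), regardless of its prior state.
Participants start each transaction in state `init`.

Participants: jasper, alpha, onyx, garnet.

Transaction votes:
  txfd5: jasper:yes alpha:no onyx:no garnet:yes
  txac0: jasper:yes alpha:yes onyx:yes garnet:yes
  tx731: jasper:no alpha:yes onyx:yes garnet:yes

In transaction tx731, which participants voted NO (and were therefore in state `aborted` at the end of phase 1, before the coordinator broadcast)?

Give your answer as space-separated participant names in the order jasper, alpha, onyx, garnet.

Txn tx731 phase 1: jasper no -> aborted; alpha yes -> prepared; onyx yes -> prepared; garnet yes -> prepared

Answer: jasper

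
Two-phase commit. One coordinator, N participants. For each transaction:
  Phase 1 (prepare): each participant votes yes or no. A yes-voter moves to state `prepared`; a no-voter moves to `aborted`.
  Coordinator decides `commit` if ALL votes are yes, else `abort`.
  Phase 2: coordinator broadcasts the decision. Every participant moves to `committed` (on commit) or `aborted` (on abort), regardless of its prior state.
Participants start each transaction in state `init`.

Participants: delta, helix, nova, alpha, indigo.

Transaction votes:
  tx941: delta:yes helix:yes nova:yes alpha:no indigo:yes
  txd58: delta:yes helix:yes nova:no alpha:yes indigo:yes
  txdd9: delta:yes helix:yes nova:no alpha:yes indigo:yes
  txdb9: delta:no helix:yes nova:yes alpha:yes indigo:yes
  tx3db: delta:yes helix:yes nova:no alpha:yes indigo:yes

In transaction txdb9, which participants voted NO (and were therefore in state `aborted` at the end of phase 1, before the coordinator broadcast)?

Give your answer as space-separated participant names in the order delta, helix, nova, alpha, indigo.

Txn txdb9 phase 1: delta no -> aborted; helix yes -> prepared; nova yes -> prepared; alpha yes -> prepared; indigo yes -> prepared

Answer: delta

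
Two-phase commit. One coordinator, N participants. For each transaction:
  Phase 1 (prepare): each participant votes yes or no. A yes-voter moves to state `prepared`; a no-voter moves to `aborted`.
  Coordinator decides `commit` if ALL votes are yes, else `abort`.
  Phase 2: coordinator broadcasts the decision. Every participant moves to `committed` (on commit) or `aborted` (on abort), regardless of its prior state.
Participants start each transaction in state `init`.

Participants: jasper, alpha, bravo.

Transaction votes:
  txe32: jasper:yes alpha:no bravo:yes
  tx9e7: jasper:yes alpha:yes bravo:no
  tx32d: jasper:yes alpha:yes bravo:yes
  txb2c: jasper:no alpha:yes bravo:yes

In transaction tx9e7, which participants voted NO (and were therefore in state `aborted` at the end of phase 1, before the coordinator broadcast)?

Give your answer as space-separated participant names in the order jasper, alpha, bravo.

Answer: bravo

Derivation:
Txn tx9e7 phase 1: jasper yes -> prepared; alpha yes -> prepared; bravo no -> aborted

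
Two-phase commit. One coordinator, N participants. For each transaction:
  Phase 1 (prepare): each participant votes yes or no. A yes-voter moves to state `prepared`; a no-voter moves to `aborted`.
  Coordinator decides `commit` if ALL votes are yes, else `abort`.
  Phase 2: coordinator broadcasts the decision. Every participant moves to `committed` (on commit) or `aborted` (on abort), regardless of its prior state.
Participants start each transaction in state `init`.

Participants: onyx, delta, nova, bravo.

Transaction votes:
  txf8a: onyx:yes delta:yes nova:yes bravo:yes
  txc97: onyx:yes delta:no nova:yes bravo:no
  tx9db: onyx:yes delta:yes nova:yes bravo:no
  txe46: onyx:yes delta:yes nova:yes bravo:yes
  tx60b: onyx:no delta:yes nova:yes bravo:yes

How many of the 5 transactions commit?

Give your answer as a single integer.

Answer: 2

Derivation:
txf8a: all yes -> commit (commits=1)
txc97: no from delta, bravo -> abort (commits=1)
tx9db: no from bravo -> abort (commits=1)
txe46: all yes -> commit (commits=2)
tx60b: no from onyx -> abort (commits=2)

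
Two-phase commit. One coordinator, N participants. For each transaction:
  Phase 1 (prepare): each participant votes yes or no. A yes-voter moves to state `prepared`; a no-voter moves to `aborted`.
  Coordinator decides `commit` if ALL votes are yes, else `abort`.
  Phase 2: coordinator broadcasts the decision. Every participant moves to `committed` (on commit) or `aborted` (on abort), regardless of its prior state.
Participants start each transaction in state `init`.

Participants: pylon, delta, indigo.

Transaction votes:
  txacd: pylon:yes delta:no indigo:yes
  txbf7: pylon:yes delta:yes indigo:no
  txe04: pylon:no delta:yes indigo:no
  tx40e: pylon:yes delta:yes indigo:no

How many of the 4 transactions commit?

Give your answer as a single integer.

Answer: 0

Derivation:
txacd: no from delta -> abort (commits=0)
txbf7: no from indigo -> abort (commits=0)
txe04: no from pylon, indigo -> abort (commits=0)
tx40e: no from indigo -> abort (commits=0)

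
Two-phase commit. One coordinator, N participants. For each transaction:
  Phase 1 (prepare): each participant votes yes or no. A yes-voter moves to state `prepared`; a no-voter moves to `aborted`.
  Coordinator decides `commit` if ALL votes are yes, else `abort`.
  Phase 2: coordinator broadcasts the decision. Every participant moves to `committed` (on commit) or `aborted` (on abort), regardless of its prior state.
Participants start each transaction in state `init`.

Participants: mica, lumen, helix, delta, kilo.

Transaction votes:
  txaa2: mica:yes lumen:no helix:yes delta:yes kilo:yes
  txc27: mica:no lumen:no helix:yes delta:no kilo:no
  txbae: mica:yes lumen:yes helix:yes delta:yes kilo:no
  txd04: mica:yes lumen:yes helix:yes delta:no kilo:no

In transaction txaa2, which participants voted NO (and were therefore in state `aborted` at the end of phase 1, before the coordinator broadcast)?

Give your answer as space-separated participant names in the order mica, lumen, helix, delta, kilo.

Txn txaa2 phase 1: mica yes -> prepared; lumen no -> aborted; helix yes -> prepared; delta yes -> prepared; kilo yes -> prepared

Answer: lumen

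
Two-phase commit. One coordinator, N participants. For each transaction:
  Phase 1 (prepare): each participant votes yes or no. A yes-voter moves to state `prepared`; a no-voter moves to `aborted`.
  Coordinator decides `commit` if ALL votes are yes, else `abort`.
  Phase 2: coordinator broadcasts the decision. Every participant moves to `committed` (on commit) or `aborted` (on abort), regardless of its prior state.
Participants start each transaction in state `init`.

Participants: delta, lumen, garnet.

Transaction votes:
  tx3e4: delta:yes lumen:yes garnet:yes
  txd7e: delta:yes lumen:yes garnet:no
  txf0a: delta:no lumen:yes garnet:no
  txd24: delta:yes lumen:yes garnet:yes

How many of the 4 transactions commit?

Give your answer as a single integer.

Answer: 2

Derivation:
tx3e4: all yes -> commit (commits=1)
txd7e: no from garnet -> abort (commits=1)
txf0a: no from delta, garnet -> abort (commits=1)
txd24: all yes -> commit (commits=2)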